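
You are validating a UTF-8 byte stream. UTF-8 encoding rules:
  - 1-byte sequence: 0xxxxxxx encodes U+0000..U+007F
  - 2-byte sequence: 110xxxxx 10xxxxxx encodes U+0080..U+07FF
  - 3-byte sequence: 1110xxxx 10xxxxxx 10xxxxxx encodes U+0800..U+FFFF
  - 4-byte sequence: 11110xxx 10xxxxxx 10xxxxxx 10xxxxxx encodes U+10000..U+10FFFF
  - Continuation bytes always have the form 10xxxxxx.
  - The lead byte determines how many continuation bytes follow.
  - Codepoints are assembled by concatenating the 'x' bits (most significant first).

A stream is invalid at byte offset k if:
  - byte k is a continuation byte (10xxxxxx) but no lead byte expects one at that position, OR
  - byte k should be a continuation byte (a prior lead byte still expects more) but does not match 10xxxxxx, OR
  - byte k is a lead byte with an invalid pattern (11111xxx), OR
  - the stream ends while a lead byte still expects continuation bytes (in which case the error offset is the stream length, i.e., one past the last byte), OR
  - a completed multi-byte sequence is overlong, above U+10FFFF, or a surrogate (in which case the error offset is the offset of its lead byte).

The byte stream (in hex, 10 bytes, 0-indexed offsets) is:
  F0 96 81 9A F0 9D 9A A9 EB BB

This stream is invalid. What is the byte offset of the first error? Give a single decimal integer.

Byte[0]=F0: 4-byte lead, need 3 cont bytes. acc=0x0
Byte[1]=96: continuation. acc=(acc<<6)|0x16=0x16
Byte[2]=81: continuation. acc=(acc<<6)|0x01=0x581
Byte[3]=9A: continuation. acc=(acc<<6)|0x1A=0x1605A
Completed: cp=U+1605A (starts at byte 0)
Byte[4]=F0: 4-byte lead, need 3 cont bytes. acc=0x0
Byte[5]=9D: continuation. acc=(acc<<6)|0x1D=0x1D
Byte[6]=9A: continuation. acc=(acc<<6)|0x1A=0x75A
Byte[7]=A9: continuation. acc=(acc<<6)|0x29=0x1D6A9
Completed: cp=U+1D6A9 (starts at byte 4)
Byte[8]=EB: 3-byte lead, need 2 cont bytes. acc=0xB
Byte[9]=BB: continuation. acc=(acc<<6)|0x3B=0x2FB
Byte[10]: stream ended, expected continuation. INVALID

Answer: 10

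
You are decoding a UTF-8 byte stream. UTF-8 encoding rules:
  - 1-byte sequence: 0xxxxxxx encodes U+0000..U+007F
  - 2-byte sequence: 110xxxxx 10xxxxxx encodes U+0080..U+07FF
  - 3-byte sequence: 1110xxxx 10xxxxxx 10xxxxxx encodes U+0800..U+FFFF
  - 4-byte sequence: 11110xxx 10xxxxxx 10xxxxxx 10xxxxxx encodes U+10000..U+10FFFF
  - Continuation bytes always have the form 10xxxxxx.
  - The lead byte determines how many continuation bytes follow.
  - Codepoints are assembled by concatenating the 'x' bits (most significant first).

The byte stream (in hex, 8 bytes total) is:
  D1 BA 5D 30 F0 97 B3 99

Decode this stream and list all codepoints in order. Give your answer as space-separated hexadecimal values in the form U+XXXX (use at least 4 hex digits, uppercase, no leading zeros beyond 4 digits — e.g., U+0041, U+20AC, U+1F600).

Answer: U+047A U+005D U+0030 U+17CD9

Derivation:
Byte[0]=D1: 2-byte lead, need 1 cont bytes. acc=0x11
Byte[1]=BA: continuation. acc=(acc<<6)|0x3A=0x47A
Completed: cp=U+047A (starts at byte 0)
Byte[2]=5D: 1-byte ASCII. cp=U+005D
Byte[3]=30: 1-byte ASCII. cp=U+0030
Byte[4]=F0: 4-byte lead, need 3 cont bytes. acc=0x0
Byte[5]=97: continuation. acc=(acc<<6)|0x17=0x17
Byte[6]=B3: continuation. acc=(acc<<6)|0x33=0x5F3
Byte[7]=99: continuation. acc=(acc<<6)|0x19=0x17CD9
Completed: cp=U+17CD9 (starts at byte 4)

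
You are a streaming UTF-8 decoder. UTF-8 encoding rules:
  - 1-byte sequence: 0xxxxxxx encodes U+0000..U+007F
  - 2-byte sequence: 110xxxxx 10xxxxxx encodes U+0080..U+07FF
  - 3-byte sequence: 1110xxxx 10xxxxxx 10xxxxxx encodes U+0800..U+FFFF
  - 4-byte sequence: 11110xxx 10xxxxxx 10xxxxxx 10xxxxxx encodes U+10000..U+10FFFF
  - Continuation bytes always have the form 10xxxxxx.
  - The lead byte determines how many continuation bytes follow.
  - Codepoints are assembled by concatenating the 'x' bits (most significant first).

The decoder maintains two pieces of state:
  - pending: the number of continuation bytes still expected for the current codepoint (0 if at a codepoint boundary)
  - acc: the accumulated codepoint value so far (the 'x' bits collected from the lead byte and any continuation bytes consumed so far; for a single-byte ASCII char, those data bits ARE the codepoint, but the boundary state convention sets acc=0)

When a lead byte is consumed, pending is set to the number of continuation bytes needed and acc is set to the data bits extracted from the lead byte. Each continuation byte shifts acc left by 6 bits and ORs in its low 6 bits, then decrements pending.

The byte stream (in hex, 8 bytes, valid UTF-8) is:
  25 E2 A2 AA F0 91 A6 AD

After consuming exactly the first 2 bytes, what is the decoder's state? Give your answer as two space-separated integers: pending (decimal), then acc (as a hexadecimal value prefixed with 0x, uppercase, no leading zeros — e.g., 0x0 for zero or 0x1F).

Byte[0]=25: 1-byte. pending=0, acc=0x0
Byte[1]=E2: 3-byte lead. pending=2, acc=0x2

Answer: 2 0x2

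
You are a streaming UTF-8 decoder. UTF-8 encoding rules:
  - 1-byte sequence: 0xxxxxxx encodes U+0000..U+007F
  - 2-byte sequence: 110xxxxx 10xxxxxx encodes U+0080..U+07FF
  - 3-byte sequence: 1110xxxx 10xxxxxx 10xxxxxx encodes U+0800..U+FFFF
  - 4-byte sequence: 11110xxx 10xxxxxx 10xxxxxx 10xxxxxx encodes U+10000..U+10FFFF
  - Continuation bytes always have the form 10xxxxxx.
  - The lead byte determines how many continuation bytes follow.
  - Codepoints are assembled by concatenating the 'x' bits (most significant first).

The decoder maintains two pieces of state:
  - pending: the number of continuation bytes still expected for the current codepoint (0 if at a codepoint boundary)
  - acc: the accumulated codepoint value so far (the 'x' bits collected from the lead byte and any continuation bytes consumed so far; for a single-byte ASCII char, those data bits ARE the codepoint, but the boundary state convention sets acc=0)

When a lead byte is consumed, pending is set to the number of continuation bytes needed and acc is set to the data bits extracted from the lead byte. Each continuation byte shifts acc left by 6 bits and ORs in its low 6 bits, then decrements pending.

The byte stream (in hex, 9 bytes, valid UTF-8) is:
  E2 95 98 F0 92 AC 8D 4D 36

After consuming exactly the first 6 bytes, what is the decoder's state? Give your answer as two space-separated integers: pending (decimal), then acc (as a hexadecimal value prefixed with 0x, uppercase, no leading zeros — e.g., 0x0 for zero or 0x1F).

Answer: 1 0x4AC

Derivation:
Byte[0]=E2: 3-byte lead. pending=2, acc=0x2
Byte[1]=95: continuation. acc=(acc<<6)|0x15=0x95, pending=1
Byte[2]=98: continuation. acc=(acc<<6)|0x18=0x2558, pending=0
Byte[3]=F0: 4-byte lead. pending=3, acc=0x0
Byte[4]=92: continuation. acc=(acc<<6)|0x12=0x12, pending=2
Byte[5]=AC: continuation. acc=(acc<<6)|0x2C=0x4AC, pending=1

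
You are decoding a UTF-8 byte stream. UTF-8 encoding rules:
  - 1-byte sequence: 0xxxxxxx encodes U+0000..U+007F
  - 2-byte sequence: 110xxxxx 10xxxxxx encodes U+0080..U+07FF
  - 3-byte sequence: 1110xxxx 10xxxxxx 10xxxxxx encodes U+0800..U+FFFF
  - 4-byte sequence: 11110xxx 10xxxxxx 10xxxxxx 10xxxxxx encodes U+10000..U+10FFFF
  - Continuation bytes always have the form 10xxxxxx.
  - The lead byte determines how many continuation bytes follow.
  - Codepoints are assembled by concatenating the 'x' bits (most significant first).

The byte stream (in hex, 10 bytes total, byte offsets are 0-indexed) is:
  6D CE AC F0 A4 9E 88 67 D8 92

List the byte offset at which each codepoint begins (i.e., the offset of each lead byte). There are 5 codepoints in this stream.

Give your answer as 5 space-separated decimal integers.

Byte[0]=6D: 1-byte ASCII. cp=U+006D
Byte[1]=CE: 2-byte lead, need 1 cont bytes. acc=0xE
Byte[2]=AC: continuation. acc=(acc<<6)|0x2C=0x3AC
Completed: cp=U+03AC (starts at byte 1)
Byte[3]=F0: 4-byte lead, need 3 cont bytes. acc=0x0
Byte[4]=A4: continuation. acc=(acc<<6)|0x24=0x24
Byte[5]=9E: continuation. acc=(acc<<6)|0x1E=0x91E
Byte[6]=88: continuation. acc=(acc<<6)|0x08=0x24788
Completed: cp=U+24788 (starts at byte 3)
Byte[7]=67: 1-byte ASCII. cp=U+0067
Byte[8]=D8: 2-byte lead, need 1 cont bytes. acc=0x18
Byte[9]=92: continuation. acc=(acc<<6)|0x12=0x612
Completed: cp=U+0612 (starts at byte 8)

Answer: 0 1 3 7 8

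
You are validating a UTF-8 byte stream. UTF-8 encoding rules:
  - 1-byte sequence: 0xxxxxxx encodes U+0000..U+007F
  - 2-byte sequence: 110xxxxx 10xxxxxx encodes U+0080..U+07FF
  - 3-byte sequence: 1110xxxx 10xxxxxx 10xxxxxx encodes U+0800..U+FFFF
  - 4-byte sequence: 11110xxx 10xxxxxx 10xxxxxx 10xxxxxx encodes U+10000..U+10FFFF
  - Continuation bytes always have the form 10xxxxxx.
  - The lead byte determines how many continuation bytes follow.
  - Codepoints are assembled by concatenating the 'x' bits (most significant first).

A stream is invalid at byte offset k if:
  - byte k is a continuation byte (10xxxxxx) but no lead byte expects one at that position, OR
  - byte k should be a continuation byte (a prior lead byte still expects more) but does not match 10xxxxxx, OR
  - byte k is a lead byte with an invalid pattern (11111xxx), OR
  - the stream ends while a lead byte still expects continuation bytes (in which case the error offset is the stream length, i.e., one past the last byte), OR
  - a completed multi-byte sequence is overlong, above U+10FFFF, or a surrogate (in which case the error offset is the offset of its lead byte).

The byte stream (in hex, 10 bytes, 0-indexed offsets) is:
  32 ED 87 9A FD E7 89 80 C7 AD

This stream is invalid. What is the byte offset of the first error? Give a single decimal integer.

Byte[0]=32: 1-byte ASCII. cp=U+0032
Byte[1]=ED: 3-byte lead, need 2 cont bytes. acc=0xD
Byte[2]=87: continuation. acc=(acc<<6)|0x07=0x347
Byte[3]=9A: continuation. acc=(acc<<6)|0x1A=0xD1DA
Completed: cp=U+D1DA (starts at byte 1)
Byte[4]=FD: INVALID lead byte (not 0xxx/110x/1110/11110)

Answer: 4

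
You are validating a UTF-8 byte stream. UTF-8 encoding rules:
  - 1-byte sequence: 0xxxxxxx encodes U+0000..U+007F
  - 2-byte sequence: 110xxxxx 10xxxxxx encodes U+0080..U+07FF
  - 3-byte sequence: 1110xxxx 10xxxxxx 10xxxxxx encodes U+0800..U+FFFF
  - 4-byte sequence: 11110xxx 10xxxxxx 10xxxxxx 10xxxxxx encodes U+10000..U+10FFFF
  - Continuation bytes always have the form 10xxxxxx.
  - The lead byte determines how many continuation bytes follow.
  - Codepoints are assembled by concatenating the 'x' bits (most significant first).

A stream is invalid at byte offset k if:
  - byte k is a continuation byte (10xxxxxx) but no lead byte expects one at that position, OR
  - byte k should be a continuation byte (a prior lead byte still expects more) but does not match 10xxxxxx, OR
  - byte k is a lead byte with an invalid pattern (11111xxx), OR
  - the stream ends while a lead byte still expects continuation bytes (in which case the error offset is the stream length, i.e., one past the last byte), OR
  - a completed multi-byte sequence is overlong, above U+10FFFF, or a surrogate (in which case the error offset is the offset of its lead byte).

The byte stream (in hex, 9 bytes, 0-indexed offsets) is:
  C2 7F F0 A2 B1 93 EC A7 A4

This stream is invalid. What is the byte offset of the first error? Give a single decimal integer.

Byte[0]=C2: 2-byte lead, need 1 cont bytes. acc=0x2
Byte[1]=7F: expected 10xxxxxx continuation. INVALID

Answer: 1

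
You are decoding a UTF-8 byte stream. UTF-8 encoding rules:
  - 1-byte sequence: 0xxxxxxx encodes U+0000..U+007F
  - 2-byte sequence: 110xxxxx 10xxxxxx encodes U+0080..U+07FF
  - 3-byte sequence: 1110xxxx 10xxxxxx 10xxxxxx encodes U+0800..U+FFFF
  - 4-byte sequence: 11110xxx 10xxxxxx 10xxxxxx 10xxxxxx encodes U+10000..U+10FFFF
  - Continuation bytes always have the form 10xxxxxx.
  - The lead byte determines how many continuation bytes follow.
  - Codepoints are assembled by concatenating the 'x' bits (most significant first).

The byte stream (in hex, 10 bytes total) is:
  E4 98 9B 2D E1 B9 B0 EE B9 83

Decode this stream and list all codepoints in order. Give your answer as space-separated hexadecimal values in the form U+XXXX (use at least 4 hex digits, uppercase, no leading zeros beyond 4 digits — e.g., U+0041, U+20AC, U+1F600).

Answer: U+461B U+002D U+1E70 U+EE43

Derivation:
Byte[0]=E4: 3-byte lead, need 2 cont bytes. acc=0x4
Byte[1]=98: continuation. acc=(acc<<6)|0x18=0x118
Byte[2]=9B: continuation. acc=(acc<<6)|0x1B=0x461B
Completed: cp=U+461B (starts at byte 0)
Byte[3]=2D: 1-byte ASCII. cp=U+002D
Byte[4]=E1: 3-byte lead, need 2 cont bytes. acc=0x1
Byte[5]=B9: continuation. acc=(acc<<6)|0x39=0x79
Byte[6]=B0: continuation. acc=(acc<<6)|0x30=0x1E70
Completed: cp=U+1E70 (starts at byte 4)
Byte[7]=EE: 3-byte lead, need 2 cont bytes. acc=0xE
Byte[8]=B9: continuation. acc=(acc<<6)|0x39=0x3B9
Byte[9]=83: continuation. acc=(acc<<6)|0x03=0xEE43
Completed: cp=U+EE43 (starts at byte 7)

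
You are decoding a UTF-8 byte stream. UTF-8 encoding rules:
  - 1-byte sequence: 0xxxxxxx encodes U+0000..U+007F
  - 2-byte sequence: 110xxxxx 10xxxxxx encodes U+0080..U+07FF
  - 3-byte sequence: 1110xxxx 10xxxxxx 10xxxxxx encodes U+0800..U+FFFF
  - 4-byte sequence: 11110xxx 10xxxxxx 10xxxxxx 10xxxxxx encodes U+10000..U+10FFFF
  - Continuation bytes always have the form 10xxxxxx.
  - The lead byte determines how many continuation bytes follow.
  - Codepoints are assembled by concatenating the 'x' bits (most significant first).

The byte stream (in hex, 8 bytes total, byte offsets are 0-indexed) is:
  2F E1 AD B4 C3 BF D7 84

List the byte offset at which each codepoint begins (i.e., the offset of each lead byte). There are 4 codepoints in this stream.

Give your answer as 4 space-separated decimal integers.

Answer: 0 1 4 6

Derivation:
Byte[0]=2F: 1-byte ASCII. cp=U+002F
Byte[1]=E1: 3-byte lead, need 2 cont bytes. acc=0x1
Byte[2]=AD: continuation. acc=(acc<<6)|0x2D=0x6D
Byte[3]=B4: continuation. acc=(acc<<6)|0x34=0x1B74
Completed: cp=U+1B74 (starts at byte 1)
Byte[4]=C3: 2-byte lead, need 1 cont bytes. acc=0x3
Byte[5]=BF: continuation. acc=(acc<<6)|0x3F=0xFF
Completed: cp=U+00FF (starts at byte 4)
Byte[6]=D7: 2-byte lead, need 1 cont bytes. acc=0x17
Byte[7]=84: continuation. acc=(acc<<6)|0x04=0x5C4
Completed: cp=U+05C4 (starts at byte 6)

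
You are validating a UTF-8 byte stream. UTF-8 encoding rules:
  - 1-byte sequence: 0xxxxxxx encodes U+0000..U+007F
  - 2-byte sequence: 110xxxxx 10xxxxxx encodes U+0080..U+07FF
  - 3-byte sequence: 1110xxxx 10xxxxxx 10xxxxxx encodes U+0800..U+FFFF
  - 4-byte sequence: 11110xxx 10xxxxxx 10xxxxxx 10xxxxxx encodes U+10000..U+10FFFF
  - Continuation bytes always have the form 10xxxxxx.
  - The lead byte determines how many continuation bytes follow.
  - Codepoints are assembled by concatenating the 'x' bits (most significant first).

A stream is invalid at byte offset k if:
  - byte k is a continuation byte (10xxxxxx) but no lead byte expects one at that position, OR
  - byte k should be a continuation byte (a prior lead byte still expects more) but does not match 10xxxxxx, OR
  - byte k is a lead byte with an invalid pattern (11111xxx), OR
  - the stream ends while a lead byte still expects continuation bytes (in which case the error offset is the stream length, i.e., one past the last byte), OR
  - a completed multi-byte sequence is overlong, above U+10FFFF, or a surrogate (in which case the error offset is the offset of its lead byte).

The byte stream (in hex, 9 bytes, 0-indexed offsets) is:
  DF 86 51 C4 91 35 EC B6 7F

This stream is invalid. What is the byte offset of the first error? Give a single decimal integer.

Answer: 8

Derivation:
Byte[0]=DF: 2-byte lead, need 1 cont bytes. acc=0x1F
Byte[1]=86: continuation. acc=(acc<<6)|0x06=0x7C6
Completed: cp=U+07C6 (starts at byte 0)
Byte[2]=51: 1-byte ASCII. cp=U+0051
Byte[3]=C4: 2-byte lead, need 1 cont bytes. acc=0x4
Byte[4]=91: continuation. acc=(acc<<6)|0x11=0x111
Completed: cp=U+0111 (starts at byte 3)
Byte[5]=35: 1-byte ASCII. cp=U+0035
Byte[6]=EC: 3-byte lead, need 2 cont bytes. acc=0xC
Byte[7]=B6: continuation. acc=(acc<<6)|0x36=0x336
Byte[8]=7F: expected 10xxxxxx continuation. INVALID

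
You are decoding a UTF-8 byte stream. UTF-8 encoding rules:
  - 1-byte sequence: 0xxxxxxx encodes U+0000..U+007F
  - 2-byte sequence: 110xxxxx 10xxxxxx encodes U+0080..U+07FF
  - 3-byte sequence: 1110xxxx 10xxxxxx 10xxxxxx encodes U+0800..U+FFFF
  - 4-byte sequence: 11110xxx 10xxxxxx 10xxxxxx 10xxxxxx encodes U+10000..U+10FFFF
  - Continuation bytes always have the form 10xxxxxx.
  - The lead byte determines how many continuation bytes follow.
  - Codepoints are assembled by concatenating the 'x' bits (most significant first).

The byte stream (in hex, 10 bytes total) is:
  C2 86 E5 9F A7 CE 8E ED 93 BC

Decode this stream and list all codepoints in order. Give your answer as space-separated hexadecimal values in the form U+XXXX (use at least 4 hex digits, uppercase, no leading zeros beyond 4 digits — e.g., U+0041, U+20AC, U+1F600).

Answer: U+0086 U+57E7 U+038E U+D4FC

Derivation:
Byte[0]=C2: 2-byte lead, need 1 cont bytes. acc=0x2
Byte[1]=86: continuation. acc=(acc<<6)|0x06=0x86
Completed: cp=U+0086 (starts at byte 0)
Byte[2]=E5: 3-byte lead, need 2 cont bytes. acc=0x5
Byte[3]=9F: continuation. acc=(acc<<6)|0x1F=0x15F
Byte[4]=A7: continuation. acc=(acc<<6)|0x27=0x57E7
Completed: cp=U+57E7 (starts at byte 2)
Byte[5]=CE: 2-byte lead, need 1 cont bytes. acc=0xE
Byte[6]=8E: continuation. acc=(acc<<6)|0x0E=0x38E
Completed: cp=U+038E (starts at byte 5)
Byte[7]=ED: 3-byte lead, need 2 cont bytes. acc=0xD
Byte[8]=93: continuation. acc=(acc<<6)|0x13=0x353
Byte[9]=BC: continuation. acc=(acc<<6)|0x3C=0xD4FC
Completed: cp=U+D4FC (starts at byte 7)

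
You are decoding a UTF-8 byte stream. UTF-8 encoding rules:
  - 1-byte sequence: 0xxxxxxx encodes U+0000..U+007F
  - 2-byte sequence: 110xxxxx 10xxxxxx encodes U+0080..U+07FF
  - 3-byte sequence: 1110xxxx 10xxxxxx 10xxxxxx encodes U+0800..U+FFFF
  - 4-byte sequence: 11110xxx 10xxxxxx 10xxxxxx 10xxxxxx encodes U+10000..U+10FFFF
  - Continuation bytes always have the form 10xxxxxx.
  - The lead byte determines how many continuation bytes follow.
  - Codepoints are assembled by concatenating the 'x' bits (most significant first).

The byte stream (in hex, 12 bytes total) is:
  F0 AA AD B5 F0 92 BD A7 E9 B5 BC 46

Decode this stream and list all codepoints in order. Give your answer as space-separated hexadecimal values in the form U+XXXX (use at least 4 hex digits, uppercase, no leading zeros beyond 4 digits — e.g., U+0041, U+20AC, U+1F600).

Answer: U+2AB75 U+12F67 U+9D7C U+0046

Derivation:
Byte[0]=F0: 4-byte lead, need 3 cont bytes. acc=0x0
Byte[1]=AA: continuation. acc=(acc<<6)|0x2A=0x2A
Byte[2]=AD: continuation. acc=(acc<<6)|0x2D=0xAAD
Byte[3]=B5: continuation. acc=(acc<<6)|0x35=0x2AB75
Completed: cp=U+2AB75 (starts at byte 0)
Byte[4]=F0: 4-byte lead, need 3 cont bytes. acc=0x0
Byte[5]=92: continuation. acc=(acc<<6)|0x12=0x12
Byte[6]=BD: continuation. acc=(acc<<6)|0x3D=0x4BD
Byte[7]=A7: continuation. acc=(acc<<6)|0x27=0x12F67
Completed: cp=U+12F67 (starts at byte 4)
Byte[8]=E9: 3-byte lead, need 2 cont bytes. acc=0x9
Byte[9]=B5: continuation. acc=(acc<<6)|0x35=0x275
Byte[10]=BC: continuation. acc=(acc<<6)|0x3C=0x9D7C
Completed: cp=U+9D7C (starts at byte 8)
Byte[11]=46: 1-byte ASCII. cp=U+0046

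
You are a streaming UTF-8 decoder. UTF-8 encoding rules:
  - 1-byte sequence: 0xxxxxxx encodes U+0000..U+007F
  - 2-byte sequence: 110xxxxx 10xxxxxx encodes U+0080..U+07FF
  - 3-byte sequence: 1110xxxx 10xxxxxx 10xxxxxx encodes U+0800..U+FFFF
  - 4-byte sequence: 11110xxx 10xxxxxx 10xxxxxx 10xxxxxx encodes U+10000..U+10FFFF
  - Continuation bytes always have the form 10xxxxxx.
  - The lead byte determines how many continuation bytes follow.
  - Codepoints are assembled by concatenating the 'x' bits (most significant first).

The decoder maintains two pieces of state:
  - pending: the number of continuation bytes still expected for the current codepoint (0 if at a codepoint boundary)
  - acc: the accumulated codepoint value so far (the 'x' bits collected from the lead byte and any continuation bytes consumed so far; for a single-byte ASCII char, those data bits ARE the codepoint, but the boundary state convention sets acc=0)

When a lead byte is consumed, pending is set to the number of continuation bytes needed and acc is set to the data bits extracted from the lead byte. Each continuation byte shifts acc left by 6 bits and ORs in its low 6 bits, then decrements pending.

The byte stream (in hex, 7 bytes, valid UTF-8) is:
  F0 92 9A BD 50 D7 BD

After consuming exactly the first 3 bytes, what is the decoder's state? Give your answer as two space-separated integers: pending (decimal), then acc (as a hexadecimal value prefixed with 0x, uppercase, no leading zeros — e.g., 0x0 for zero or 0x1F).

Answer: 1 0x49A

Derivation:
Byte[0]=F0: 4-byte lead. pending=3, acc=0x0
Byte[1]=92: continuation. acc=(acc<<6)|0x12=0x12, pending=2
Byte[2]=9A: continuation. acc=(acc<<6)|0x1A=0x49A, pending=1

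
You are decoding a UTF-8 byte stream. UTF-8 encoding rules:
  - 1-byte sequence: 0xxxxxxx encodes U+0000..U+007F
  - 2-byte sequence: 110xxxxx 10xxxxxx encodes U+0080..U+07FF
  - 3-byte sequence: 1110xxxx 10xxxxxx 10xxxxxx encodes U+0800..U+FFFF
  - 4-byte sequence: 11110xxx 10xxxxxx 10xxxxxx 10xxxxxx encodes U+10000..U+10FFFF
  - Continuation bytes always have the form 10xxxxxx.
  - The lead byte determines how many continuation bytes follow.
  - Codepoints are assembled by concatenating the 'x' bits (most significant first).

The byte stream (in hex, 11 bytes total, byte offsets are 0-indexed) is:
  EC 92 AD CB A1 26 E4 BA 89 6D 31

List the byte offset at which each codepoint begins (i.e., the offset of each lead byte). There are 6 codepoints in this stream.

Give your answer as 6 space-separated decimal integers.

Byte[0]=EC: 3-byte lead, need 2 cont bytes. acc=0xC
Byte[1]=92: continuation. acc=(acc<<6)|0x12=0x312
Byte[2]=AD: continuation. acc=(acc<<6)|0x2D=0xC4AD
Completed: cp=U+C4AD (starts at byte 0)
Byte[3]=CB: 2-byte lead, need 1 cont bytes. acc=0xB
Byte[4]=A1: continuation. acc=(acc<<6)|0x21=0x2E1
Completed: cp=U+02E1 (starts at byte 3)
Byte[5]=26: 1-byte ASCII. cp=U+0026
Byte[6]=E4: 3-byte lead, need 2 cont bytes. acc=0x4
Byte[7]=BA: continuation. acc=(acc<<6)|0x3A=0x13A
Byte[8]=89: continuation. acc=(acc<<6)|0x09=0x4E89
Completed: cp=U+4E89 (starts at byte 6)
Byte[9]=6D: 1-byte ASCII. cp=U+006D
Byte[10]=31: 1-byte ASCII. cp=U+0031

Answer: 0 3 5 6 9 10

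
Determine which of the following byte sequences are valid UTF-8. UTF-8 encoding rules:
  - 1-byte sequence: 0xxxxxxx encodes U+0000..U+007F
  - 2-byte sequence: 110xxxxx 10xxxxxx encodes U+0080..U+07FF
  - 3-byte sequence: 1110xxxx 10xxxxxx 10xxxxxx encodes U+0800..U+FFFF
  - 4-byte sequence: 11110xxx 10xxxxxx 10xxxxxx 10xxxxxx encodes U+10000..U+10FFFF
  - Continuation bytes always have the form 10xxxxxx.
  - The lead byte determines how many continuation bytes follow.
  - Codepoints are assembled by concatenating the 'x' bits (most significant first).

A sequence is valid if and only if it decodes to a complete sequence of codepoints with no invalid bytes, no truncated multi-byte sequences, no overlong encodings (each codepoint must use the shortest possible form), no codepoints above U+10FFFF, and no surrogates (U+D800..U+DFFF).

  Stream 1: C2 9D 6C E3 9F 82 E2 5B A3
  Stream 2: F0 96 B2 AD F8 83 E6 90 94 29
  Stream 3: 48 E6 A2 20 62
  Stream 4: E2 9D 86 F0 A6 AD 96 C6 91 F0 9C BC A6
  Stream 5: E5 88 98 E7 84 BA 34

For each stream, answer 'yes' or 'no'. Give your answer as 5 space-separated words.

Stream 1: error at byte offset 7. INVALID
Stream 2: error at byte offset 4. INVALID
Stream 3: error at byte offset 3. INVALID
Stream 4: decodes cleanly. VALID
Stream 5: decodes cleanly. VALID

Answer: no no no yes yes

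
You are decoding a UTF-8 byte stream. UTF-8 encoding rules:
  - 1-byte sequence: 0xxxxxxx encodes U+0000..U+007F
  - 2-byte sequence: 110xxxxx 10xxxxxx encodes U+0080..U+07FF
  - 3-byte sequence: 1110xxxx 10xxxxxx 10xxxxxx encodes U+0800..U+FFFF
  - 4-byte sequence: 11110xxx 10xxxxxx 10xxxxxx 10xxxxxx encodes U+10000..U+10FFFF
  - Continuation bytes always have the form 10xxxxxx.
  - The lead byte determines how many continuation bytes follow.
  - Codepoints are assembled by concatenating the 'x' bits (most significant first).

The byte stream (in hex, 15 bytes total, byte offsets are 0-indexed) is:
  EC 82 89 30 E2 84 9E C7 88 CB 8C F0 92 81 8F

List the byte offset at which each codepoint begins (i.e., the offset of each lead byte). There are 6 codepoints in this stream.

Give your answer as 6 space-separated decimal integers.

Answer: 0 3 4 7 9 11

Derivation:
Byte[0]=EC: 3-byte lead, need 2 cont bytes. acc=0xC
Byte[1]=82: continuation. acc=(acc<<6)|0x02=0x302
Byte[2]=89: continuation. acc=(acc<<6)|0x09=0xC089
Completed: cp=U+C089 (starts at byte 0)
Byte[3]=30: 1-byte ASCII. cp=U+0030
Byte[4]=E2: 3-byte lead, need 2 cont bytes. acc=0x2
Byte[5]=84: continuation. acc=(acc<<6)|0x04=0x84
Byte[6]=9E: continuation. acc=(acc<<6)|0x1E=0x211E
Completed: cp=U+211E (starts at byte 4)
Byte[7]=C7: 2-byte lead, need 1 cont bytes. acc=0x7
Byte[8]=88: continuation. acc=(acc<<6)|0x08=0x1C8
Completed: cp=U+01C8 (starts at byte 7)
Byte[9]=CB: 2-byte lead, need 1 cont bytes. acc=0xB
Byte[10]=8C: continuation. acc=(acc<<6)|0x0C=0x2CC
Completed: cp=U+02CC (starts at byte 9)
Byte[11]=F0: 4-byte lead, need 3 cont bytes. acc=0x0
Byte[12]=92: continuation. acc=(acc<<6)|0x12=0x12
Byte[13]=81: continuation. acc=(acc<<6)|0x01=0x481
Byte[14]=8F: continuation. acc=(acc<<6)|0x0F=0x1204F
Completed: cp=U+1204F (starts at byte 11)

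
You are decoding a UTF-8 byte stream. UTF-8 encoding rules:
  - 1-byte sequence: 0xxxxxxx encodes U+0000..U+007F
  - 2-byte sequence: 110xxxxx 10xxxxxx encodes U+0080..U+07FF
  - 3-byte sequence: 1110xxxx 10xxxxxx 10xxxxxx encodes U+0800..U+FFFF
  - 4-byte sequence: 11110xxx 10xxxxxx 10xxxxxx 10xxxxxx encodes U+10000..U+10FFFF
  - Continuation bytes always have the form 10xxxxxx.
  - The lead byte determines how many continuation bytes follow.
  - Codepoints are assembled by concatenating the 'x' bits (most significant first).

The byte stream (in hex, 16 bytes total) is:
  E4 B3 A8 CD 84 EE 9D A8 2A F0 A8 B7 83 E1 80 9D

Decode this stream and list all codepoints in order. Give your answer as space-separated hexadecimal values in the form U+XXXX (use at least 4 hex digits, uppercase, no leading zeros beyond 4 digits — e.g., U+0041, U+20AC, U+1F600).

Answer: U+4CE8 U+0344 U+E768 U+002A U+28DC3 U+101D

Derivation:
Byte[0]=E4: 3-byte lead, need 2 cont bytes. acc=0x4
Byte[1]=B3: continuation. acc=(acc<<6)|0x33=0x133
Byte[2]=A8: continuation. acc=(acc<<6)|0x28=0x4CE8
Completed: cp=U+4CE8 (starts at byte 0)
Byte[3]=CD: 2-byte lead, need 1 cont bytes. acc=0xD
Byte[4]=84: continuation. acc=(acc<<6)|0x04=0x344
Completed: cp=U+0344 (starts at byte 3)
Byte[5]=EE: 3-byte lead, need 2 cont bytes. acc=0xE
Byte[6]=9D: continuation. acc=(acc<<6)|0x1D=0x39D
Byte[7]=A8: continuation. acc=(acc<<6)|0x28=0xE768
Completed: cp=U+E768 (starts at byte 5)
Byte[8]=2A: 1-byte ASCII. cp=U+002A
Byte[9]=F0: 4-byte lead, need 3 cont bytes. acc=0x0
Byte[10]=A8: continuation. acc=(acc<<6)|0x28=0x28
Byte[11]=B7: continuation. acc=(acc<<6)|0x37=0xA37
Byte[12]=83: continuation. acc=(acc<<6)|0x03=0x28DC3
Completed: cp=U+28DC3 (starts at byte 9)
Byte[13]=E1: 3-byte lead, need 2 cont bytes. acc=0x1
Byte[14]=80: continuation. acc=(acc<<6)|0x00=0x40
Byte[15]=9D: continuation. acc=(acc<<6)|0x1D=0x101D
Completed: cp=U+101D (starts at byte 13)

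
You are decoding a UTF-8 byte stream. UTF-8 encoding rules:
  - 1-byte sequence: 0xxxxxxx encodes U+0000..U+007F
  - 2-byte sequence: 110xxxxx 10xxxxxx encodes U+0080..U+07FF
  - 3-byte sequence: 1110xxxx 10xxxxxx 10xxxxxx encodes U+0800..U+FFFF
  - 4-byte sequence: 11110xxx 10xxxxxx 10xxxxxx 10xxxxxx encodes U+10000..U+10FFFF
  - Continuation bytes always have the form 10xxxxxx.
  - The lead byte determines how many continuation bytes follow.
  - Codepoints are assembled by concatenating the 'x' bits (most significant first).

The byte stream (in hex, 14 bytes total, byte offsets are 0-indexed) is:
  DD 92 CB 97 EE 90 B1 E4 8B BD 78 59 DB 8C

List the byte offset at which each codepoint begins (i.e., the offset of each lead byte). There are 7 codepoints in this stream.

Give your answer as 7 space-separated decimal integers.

Byte[0]=DD: 2-byte lead, need 1 cont bytes. acc=0x1D
Byte[1]=92: continuation. acc=(acc<<6)|0x12=0x752
Completed: cp=U+0752 (starts at byte 0)
Byte[2]=CB: 2-byte lead, need 1 cont bytes. acc=0xB
Byte[3]=97: continuation. acc=(acc<<6)|0x17=0x2D7
Completed: cp=U+02D7 (starts at byte 2)
Byte[4]=EE: 3-byte lead, need 2 cont bytes. acc=0xE
Byte[5]=90: continuation. acc=(acc<<6)|0x10=0x390
Byte[6]=B1: continuation. acc=(acc<<6)|0x31=0xE431
Completed: cp=U+E431 (starts at byte 4)
Byte[7]=E4: 3-byte lead, need 2 cont bytes. acc=0x4
Byte[8]=8B: continuation. acc=(acc<<6)|0x0B=0x10B
Byte[9]=BD: continuation. acc=(acc<<6)|0x3D=0x42FD
Completed: cp=U+42FD (starts at byte 7)
Byte[10]=78: 1-byte ASCII. cp=U+0078
Byte[11]=59: 1-byte ASCII. cp=U+0059
Byte[12]=DB: 2-byte lead, need 1 cont bytes. acc=0x1B
Byte[13]=8C: continuation. acc=(acc<<6)|0x0C=0x6CC
Completed: cp=U+06CC (starts at byte 12)

Answer: 0 2 4 7 10 11 12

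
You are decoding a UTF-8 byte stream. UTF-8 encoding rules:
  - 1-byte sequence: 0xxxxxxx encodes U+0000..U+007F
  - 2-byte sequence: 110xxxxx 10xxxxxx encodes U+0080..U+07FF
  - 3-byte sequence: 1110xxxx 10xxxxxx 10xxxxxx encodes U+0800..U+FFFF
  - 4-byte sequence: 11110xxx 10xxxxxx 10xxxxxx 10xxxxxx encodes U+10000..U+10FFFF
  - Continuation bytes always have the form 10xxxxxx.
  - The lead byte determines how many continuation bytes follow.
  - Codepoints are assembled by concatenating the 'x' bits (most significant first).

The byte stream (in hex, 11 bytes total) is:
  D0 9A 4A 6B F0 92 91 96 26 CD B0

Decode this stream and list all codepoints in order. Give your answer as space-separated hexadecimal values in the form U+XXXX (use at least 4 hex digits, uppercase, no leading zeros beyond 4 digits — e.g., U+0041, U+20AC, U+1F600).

Answer: U+041A U+004A U+006B U+12456 U+0026 U+0370

Derivation:
Byte[0]=D0: 2-byte lead, need 1 cont bytes. acc=0x10
Byte[1]=9A: continuation. acc=(acc<<6)|0x1A=0x41A
Completed: cp=U+041A (starts at byte 0)
Byte[2]=4A: 1-byte ASCII. cp=U+004A
Byte[3]=6B: 1-byte ASCII. cp=U+006B
Byte[4]=F0: 4-byte lead, need 3 cont bytes. acc=0x0
Byte[5]=92: continuation. acc=(acc<<6)|0x12=0x12
Byte[6]=91: continuation. acc=(acc<<6)|0x11=0x491
Byte[7]=96: continuation. acc=(acc<<6)|0x16=0x12456
Completed: cp=U+12456 (starts at byte 4)
Byte[8]=26: 1-byte ASCII. cp=U+0026
Byte[9]=CD: 2-byte lead, need 1 cont bytes. acc=0xD
Byte[10]=B0: continuation. acc=(acc<<6)|0x30=0x370
Completed: cp=U+0370 (starts at byte 9)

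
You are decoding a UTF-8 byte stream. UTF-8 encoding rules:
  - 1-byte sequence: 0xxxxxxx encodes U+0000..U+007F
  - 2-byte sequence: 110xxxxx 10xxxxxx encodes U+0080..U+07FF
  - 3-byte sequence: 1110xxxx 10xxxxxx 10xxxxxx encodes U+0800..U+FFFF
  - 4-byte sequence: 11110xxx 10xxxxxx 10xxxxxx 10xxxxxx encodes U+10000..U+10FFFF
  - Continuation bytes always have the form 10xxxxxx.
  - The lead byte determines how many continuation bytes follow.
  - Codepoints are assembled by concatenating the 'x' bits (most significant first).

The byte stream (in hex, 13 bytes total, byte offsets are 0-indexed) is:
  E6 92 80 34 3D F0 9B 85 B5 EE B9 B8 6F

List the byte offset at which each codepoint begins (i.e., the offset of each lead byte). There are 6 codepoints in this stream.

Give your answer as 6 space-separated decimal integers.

Byte[0]=E6: 3-byte lead, need 2 cont bytes. acc=0x6
Byte[1]=92: continuation. acc=(acc<<6)|0x12=0x192
Byte[2]=80: continuation. acc=(acc<<6)|0x00=0x6480
Completed: cp=U+6480 (starts at byte 0)
Byte[3]=34: 1-byte ASCII. cp=U+0034
Byte[4]=3D: 1-byte ASCII. cp=U+003D
Byte[5]=F0: 4-byte lead, need 3 cont bytes. acc=0x0
Byte[6]=9B: continuation. acc=(acc<<6)|0x1B=0x1B
Byte[7]=85: continuation. acc=(acc<<6)|0x05=0x6C5
Byte[8]=B5: continuation. acc=(acc<<6)|0x35=0x1B175
Completed: cp=U+1B175 (starts at byte 5)
Byte[9]=EE: 3-byte lead, need 2 cont bytes. acc=0xE
Byte[10]=B9: continuation. acc=(acc<<6)|0x39=0x3B9
Byte[11]=B8: continuation. acc=(acc<<6)|0x38=0xEE78
Completed: cp=U+EE78 (starts at byte 9)
Byte[12]=6F: 1-byte ASCII. cp=U+006F

Answer: 0 3 4 5 9 12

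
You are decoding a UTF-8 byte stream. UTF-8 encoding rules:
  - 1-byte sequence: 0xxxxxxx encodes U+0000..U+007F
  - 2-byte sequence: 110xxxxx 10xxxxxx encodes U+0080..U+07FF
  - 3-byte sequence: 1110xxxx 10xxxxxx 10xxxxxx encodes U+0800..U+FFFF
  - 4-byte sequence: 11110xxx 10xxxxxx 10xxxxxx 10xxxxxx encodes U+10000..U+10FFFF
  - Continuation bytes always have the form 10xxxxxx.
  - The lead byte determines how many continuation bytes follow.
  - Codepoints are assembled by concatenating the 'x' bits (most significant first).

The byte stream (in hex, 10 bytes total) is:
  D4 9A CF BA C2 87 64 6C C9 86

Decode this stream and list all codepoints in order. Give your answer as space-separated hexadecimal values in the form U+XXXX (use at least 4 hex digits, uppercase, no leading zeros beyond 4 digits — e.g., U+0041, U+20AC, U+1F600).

Answer: U+051A U+03FA U+0087 U+0064 U+006C U+0246

Derivation:
Byte[0]=D4: 2-byte lead, need 1 cont bytes. acc=0x14
Byte[1]=9A: continuation. acc=(acc<<6)|0x1A=0x51A
Completed: cp=U+051A (starts at byte 0)
Byte[2]=CF: 2-byte lead, need 1 cont bytes. acc=0xF
Byte[3]=BA: continuation. acc=(acc<<6)|0x3A=0x3FA
Completed: cp=U+03FA (starts at byte 2)
Byte[4]=C2: 2-byte lead, need 1 cont bytes. acc=0x2
Byte[5]=87: continuation. acc=(acc<<6)|0x07=0x87
Completed: cp=U+0087 (starts at byte 4)
Byte[6]=64: 1-byte ASCII. cp=U+0064
Byte[7]=6C: 1-byte ASCII. cp=U+006C
Byte[8]=C9: 2-byte lead, need 1 cont bytes. acc=0x9
Byte[9]=86: continuation. acc=(acc<<6)|0x06=0x246
Completed: cp=U+0246 (starts at byte 8)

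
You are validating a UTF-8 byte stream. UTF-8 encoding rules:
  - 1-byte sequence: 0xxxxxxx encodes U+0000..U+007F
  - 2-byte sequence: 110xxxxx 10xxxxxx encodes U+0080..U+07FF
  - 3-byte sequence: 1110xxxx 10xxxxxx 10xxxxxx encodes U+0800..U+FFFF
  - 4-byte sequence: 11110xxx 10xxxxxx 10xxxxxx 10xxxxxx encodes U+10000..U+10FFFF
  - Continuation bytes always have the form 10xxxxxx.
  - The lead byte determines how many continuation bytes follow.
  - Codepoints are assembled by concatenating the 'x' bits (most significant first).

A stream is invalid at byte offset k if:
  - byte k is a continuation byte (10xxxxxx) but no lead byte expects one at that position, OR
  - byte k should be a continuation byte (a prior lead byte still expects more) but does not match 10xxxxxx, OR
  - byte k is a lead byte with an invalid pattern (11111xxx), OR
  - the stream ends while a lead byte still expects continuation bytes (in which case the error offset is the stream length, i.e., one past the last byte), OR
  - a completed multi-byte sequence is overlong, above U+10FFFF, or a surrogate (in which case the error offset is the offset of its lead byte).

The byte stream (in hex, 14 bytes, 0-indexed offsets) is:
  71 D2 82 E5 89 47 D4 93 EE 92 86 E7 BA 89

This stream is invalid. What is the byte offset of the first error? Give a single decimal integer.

Answer: 5

Derivation:
Byte[0]=71: 1-byte ASCII. cp=U+0071
Byte[1]=D2: 2-byte lead, need 1 cont bytes. acc=0x12
Byte[2]=82: continuation. acc=(acc<<6)|0x02=0x482
Completed: cp=U+0482 (starts at byte 1)
Byte[3]=E5: 3-byte lead, need 2 cont bytes. acc=0x5
Byte[4]=89: continuation. acc=(acc<<6)|0x09=0x149
Byte[5]=47: expected 10xxxxxx continuation. INVALID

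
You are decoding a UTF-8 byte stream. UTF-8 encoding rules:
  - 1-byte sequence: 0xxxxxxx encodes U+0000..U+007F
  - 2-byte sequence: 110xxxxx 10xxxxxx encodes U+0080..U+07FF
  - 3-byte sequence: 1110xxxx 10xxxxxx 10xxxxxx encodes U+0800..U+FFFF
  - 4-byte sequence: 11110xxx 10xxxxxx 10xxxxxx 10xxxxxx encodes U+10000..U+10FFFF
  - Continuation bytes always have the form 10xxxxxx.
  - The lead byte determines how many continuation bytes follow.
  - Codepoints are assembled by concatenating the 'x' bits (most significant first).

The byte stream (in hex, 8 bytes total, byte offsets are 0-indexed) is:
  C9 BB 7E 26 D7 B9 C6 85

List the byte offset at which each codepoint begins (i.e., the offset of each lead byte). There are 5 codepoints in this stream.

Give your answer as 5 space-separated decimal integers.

Byte[0]=C9: 2-byte lead, need 1 cont bytes. acc=0x9
Byte[1]=BB: continuation. acc=(acc<<6)|0x3B=0x27B
Completed: cp=U+027B (starts at byte 0)
Byte[2]=7E: 1-byte ASCII. cp=U+007E
Byte[3]=26: 1-byte ASCII. cp=U+0026
Byte[4]=D7: 2-byte lead, need 1 cont bytes. acc=0x17
Byte[5]=B9: continuation. acc=(acc<<6)|0x39=0x5F9
Completed: cp=U+05F9 (starts at byte 4)
Byte[6]=C6: 2-byte lead, need 1 cont bytes. acc=0x6
Byte[7]=85: continuation. acc=(acc<<6)|0x05=0x185
Completed: cp=U+0185 (starts at byte 6)

Answer: 0 2 3 4 6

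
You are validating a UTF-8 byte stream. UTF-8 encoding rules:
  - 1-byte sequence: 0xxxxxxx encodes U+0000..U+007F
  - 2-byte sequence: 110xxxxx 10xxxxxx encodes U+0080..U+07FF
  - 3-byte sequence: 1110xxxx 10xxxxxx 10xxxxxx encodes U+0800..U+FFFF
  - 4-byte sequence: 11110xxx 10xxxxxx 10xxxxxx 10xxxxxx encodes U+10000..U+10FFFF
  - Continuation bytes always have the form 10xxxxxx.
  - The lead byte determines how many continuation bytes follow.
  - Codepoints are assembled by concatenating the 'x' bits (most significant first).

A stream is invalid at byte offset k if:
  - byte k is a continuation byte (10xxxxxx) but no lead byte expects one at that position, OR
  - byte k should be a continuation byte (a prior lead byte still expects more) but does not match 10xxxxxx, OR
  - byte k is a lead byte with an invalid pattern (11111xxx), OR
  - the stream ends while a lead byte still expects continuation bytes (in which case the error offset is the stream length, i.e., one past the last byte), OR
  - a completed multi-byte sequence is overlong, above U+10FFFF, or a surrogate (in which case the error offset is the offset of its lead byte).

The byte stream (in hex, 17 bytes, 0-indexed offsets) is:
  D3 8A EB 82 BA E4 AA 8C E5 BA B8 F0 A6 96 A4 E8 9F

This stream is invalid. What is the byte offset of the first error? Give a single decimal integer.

Answer: 17

Derivation:
Byte[0]=D3: 2-byte lead, need 1 cont bytes. acc=0x13
Byte[1]=8A: continuation. acc=(acc<<6)|0x0A=0x4CA
Completed: cp=U+04CA (starts at byte 0)
Byte[2]=EB: 3-byte lead, need 2 cont bytes. acc=0xB
Byte[3]=82: continuation. acc=(acc<<6)|0x02=0x2C2
Byte[4]=BA: continuation. acc=(acc<<6)|0x3A=0xB0BA
Completed: cp=U+B0BA (starts at byte 2)
Byte[5]=E4: 3-byte lead, need 2 cont bytes. acc=0x4
Byte[6]=AA: continuation. acc=(acc<<6)|0x2A=0x12A
Byte[7]=8C: continuation. acc=(acc<<6)|0x0C=0x4A8C
Completed: cp=U+4A8C (starts at byte 5)
Byte[8]=E5: 3-byte lead, need 2 cont bytes. acc=0x5
Byte[9]=BA: continuation. acc=(acc<<6)|0x3A=0x17A
Byte[10]=B8: continuation. acc=(acc<<6)|0x38=0x5EB8
Completed: cp=U+5EB8 (starts at byte 8)
Byte[11]=F0: 4-byte lead, need 3 cont bytes. acc=0x0
Byte[12]=A6: continuation. acc=(acc<<6)|0x26=0x26
Byte[13]=96: continuation. acc=(acc<<6)|0x16=0x996
Byte[14]=A4: continuation. acc=(acc<<6)|0x24=0x265A4
Completed: cp=U+265A4 (starts at byte 11)
Byte[15]=E8: 3-byte lead, need 2 cont bytes. acc=0x8
Byte[16]=9F: continuation. acc=(acc<<6)|0x1F=0x21F
Byte[17]: stream ended, expected continuation. INVALID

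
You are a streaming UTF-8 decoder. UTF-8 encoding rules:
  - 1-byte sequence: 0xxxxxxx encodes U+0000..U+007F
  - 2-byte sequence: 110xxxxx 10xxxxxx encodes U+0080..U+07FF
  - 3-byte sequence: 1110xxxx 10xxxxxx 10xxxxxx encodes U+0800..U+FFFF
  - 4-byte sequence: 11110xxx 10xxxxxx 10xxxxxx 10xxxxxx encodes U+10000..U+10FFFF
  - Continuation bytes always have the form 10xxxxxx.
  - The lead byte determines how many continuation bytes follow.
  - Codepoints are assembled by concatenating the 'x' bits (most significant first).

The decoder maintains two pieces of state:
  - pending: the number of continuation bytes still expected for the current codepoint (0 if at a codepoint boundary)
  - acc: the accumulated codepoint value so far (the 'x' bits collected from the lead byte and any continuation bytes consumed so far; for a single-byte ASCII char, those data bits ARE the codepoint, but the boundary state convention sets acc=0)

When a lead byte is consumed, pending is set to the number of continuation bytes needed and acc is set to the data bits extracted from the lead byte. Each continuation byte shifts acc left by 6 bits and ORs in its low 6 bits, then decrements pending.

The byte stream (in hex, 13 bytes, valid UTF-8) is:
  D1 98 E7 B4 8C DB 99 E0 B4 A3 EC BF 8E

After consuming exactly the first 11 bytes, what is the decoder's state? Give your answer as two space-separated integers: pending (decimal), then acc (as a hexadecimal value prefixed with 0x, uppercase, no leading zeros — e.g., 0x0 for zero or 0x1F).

Byte[0]=D1: 2-byte lead. pending=1, acc=0x11
Byte[1]=98: continuation. acc=(acc<<6)|0x18=0x458, pending=0
Byte[2]=E7: 3-byte lead. pending=2, acc=0x7
Byte[3]=B4: continuation. acc=(acc<<6)|0x34=0x1F4, pending=1
Byte[4]=8C: continuation. acc=(acc<<6)|0x0C=0x7D0C, pending=0
Byte[5]=DB: 2-byte lead. pending=1, acc=0x1B
Byte[6]=99: continuation. acc=(acc<<6)|0x19=0x6D9, pending=0
Byte[7]=E0: 3-byte lead. pending=2, acc=0x0
Byte[8]=B4: continuation. acc=(acc<<6)|0x34=0x34, pending=1
Byte[9]=A3: continuation. acc=(acc<<6)|0x23=0xD23, pending=0
Byte[10]=EC: 3-byte lead. pending=2, acc=0xC

Answer: 2 0xC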